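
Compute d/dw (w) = 1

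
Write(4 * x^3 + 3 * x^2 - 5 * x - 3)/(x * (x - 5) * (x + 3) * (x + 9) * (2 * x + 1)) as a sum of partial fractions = -4/(935*(2*x + 1)) - 877/(4284*(x + 9)) + 23/(240*(x + 3)) + 547/(6160*(x - 5)) + 1/(45*x)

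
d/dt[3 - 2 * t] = -2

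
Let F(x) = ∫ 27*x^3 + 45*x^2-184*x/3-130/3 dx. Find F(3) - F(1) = 598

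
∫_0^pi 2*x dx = pi^2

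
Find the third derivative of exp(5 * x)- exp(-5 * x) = (125*exp(10*x) + 125)*exp(-5*x)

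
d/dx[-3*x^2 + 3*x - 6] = 3 - 6*x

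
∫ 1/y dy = log(5*y) + C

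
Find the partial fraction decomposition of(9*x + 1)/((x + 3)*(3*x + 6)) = 26/(3*(x + 3)) - 17/(3*(x + 2))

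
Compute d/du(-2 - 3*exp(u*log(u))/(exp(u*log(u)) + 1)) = (-3*exp(u*log(u))*log(u) - 3*exp(u*log(u)))/(exp(2*u*log(u)) + 2*exp(u*log(u)) + 1)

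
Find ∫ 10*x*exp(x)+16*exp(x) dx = (10*x + 6)*exp(x) + C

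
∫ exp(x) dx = exp(x) + C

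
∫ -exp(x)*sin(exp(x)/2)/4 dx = cos(exp(x)/2)/2 + C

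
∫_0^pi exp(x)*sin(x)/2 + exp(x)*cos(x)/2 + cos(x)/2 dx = 0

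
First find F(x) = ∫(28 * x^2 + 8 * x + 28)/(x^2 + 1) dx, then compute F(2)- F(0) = 4*log(5) + 56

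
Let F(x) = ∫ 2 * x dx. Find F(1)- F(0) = 1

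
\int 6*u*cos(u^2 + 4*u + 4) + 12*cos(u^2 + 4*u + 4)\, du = 3*sin((u + 2)^2) + C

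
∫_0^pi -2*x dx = -pi^2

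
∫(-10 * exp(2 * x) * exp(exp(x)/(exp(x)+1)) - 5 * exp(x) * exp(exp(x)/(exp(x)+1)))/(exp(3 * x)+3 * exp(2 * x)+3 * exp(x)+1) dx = -5*exp((x*(exp(x) + 1) + exp(x))/(exp(x) + 1))/(exp(x) + 1) + C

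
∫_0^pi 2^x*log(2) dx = -1 + 2^pi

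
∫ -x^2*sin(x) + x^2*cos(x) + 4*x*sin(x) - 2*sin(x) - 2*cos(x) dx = sqrt(2)*x*(x - 2)*sin(x + pi/4) + C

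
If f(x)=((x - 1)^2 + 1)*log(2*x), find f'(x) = (2*x^2*log(x) + x^2 + 2*x^2*log(2) - 2*x*log(x) - 2*x - 2*x*log(2) + 2)/x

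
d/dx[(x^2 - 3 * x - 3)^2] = 4*x^3 - 18*x^2 + 6*x + 18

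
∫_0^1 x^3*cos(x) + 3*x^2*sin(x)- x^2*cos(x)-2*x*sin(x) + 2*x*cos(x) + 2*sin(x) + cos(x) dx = 3*sin(1)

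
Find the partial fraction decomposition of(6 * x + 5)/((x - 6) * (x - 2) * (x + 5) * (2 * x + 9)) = -176/(273*(2*x + 9)) + 25/(77*(x + 5)) - 17/(364*(x - 2)) + 41/(924*(x - 6))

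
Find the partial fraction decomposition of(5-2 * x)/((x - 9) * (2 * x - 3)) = -4/(15*(2*x - 3)) - 13/(15*(x - 9))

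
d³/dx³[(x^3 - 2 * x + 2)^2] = 120*x^3 - 96*x + 24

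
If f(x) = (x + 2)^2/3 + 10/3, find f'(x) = 2*x/3 + 4/3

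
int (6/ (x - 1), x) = 6*log(x - 1) + C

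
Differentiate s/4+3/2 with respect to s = 1/4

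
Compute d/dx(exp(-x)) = -exp(-x)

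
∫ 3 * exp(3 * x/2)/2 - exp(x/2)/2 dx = (exp(x) - 1)*exp(x/2) + C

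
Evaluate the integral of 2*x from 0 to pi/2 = pi^2/4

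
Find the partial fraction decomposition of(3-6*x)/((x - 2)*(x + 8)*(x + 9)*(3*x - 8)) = -351/(2240*(3*x - 8)) - 57/(385*(x + 9)) + 51/(320*(x + 8)) + 9/(220*(x - 2))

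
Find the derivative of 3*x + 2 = 3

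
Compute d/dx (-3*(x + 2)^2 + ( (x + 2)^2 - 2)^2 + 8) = 4*x^3 + 24*x^2 + 34*x + 4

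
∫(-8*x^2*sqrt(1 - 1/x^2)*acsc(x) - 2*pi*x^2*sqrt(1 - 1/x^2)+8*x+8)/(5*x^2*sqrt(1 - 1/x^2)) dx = -2*(x + 1)*(4*acsc(x) + pi)/5 + C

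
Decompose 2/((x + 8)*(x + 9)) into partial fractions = -2/(x + 9) + 2/(x + 8)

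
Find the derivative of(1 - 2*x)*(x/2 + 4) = -2*x - 15/2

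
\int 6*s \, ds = 3*s^2 + C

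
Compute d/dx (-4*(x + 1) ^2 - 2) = -8*x - 8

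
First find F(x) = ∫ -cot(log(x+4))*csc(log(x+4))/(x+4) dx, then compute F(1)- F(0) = -csc(log(4)) + csc(log(5))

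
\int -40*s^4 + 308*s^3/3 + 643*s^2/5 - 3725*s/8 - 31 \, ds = -8*s^5 + 77*s^4/3 + 643*s^3/15 - 3725*s^2/16 - 31*s + C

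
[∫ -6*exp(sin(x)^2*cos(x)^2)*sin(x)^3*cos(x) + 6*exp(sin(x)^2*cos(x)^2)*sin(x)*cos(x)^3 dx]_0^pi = 0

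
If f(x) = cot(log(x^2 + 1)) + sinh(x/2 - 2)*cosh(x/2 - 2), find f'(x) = (x^2*sinh(x/2 - 2)^2 + x^2*cosh(x/2 - 2)^2 - 4*x/sin(log(x^2 + 1))^2 + sinh(x/2 - 2)^2 + cosh(x/2 - 2)^2)/(2*x^2 + 2)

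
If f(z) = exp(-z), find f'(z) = -exp(-z)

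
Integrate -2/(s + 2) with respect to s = -2*log(s + 2) + C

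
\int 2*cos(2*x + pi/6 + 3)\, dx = sin(2*x + pi/6 + 3) + C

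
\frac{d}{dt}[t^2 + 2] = 2*t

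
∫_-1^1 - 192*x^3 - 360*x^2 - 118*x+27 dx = -186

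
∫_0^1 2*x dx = 1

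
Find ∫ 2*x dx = x^2 + C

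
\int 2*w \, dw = w^2 + C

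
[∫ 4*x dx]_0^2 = 8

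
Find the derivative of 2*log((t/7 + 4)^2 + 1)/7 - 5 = (4*t + 112)/(7*t^2 + 392*t + 5831)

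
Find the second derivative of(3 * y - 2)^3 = 162*y - 108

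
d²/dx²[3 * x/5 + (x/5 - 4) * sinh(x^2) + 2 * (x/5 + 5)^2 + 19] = 4*x^3*sinh(x^2)/5 - 16*x^2*sinh(x^2) + 6*x*cosh(x^2)/5 - 8*cosh(x^2) + 4/25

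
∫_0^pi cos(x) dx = 0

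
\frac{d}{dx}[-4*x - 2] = -4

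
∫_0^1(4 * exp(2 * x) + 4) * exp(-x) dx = -4*exp(-1) + 4*E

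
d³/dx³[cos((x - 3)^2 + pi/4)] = 8*x^3*sin(x^2 - 6*x + pi/4 + 9) - 72*x^2*sin(x^2 - 6*x + pi/4 + 9) + 216*x*sin(x^2 - 6*x + pi/4 + 9) - 12*x*cos(x^2 - 6*x + pi/4 + 9) - 216*sin(x^2 - 6*x + pi/4 + 9) + 36*cos(x^2 - 6*x + pi/4 + 9)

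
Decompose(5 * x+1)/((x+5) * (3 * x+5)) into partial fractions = -11/(5*(3*x + 5)) + 12/(5*(x + 5))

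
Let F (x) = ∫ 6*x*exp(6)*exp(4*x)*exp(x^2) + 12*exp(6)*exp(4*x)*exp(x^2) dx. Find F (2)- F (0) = -3*exp(6) + 3*exp(18)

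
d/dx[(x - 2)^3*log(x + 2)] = (3*x^3*log(x + 2) + x^3 - 6*x^2*log(x + 2) - 6*x^2 - 12*x*log(x + 2) + 12*x + 24*log(x + 2) - 8)/(x + 2)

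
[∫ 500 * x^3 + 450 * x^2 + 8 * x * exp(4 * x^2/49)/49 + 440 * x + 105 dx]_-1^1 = 510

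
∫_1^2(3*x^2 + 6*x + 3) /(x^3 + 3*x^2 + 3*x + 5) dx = -log(12) + log(31)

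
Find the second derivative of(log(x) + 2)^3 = (-3*log(x)^2 - 6*log(x))/x^2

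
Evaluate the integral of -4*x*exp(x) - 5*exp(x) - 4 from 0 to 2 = -9*exp(2) - 7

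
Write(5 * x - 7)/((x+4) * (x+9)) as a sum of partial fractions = 52/(5*(x + 9)) - 27/(5*(x + 4))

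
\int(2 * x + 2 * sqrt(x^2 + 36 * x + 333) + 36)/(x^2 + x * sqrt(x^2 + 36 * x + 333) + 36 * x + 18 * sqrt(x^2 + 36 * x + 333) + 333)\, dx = 2*log(x/3 + sqrt((x + 18)^2 + 9)/3 + 6) + C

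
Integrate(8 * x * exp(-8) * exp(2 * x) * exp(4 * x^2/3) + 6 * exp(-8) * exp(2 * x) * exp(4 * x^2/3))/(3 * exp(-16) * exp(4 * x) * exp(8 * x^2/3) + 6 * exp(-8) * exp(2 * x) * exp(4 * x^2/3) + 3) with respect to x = exp(4*x^2/3 + 2*x - 8)/(exp(4*x^2/3 + 2*x - 8) + 1) + C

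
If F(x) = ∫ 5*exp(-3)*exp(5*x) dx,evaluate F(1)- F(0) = -exp(-3) + exp(2)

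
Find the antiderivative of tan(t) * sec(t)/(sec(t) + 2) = log(sec(t) + 2) + C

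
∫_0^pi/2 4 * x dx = pi^2/2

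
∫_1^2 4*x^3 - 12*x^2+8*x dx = -1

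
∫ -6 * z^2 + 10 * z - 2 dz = -2*z^3 + 5*z^2 - 2*z + C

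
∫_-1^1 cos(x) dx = 2*sin(1)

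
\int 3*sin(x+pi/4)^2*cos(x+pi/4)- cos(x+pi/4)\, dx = (sin(2*x) - 1)*sin(x + pi/4)/2 + C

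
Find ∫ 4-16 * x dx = -8*x^2 + 4*x + C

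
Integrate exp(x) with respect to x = exp(x) + C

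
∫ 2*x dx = x^2 + C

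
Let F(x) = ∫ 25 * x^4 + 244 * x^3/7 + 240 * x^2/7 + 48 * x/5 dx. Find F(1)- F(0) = 1048/35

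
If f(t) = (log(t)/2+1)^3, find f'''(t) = (3*log(t)^2 + 3*log(t) - 3)/(4*t^3)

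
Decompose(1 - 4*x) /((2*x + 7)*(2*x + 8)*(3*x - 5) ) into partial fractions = -3/(62*(3*x - 5)) - 30/(31*(2*x + 7)) + 1/(2*(x + 4))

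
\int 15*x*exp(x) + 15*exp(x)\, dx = 15*x*exp(x) + C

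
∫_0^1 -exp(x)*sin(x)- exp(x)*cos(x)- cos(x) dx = (-E - 1)*sin(1)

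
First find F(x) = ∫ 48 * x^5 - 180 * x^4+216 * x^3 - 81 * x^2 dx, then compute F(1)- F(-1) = -126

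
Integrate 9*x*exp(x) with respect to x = 9*(x - 1)*exp(x) + C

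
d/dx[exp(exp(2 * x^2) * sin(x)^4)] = 4*(x*sin(x) + cos(x))*exp(2*x^2)*exp(exp(2*x^2)*sin(x)^4)*sin(x)^3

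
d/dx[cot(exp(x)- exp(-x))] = -(exp(2*x) + 1)*exp(-x)/sin(exp(x) - exp(-x))^2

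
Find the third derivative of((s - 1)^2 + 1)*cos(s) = s^2*sin(s) - 2*s*sin(s) - 6*s*cos(s) - 4*sin(s) + 6*cos(s)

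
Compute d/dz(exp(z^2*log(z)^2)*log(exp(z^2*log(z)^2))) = 2*z^3*exp(z^2*log(z)^2)*log(z)^4 + 2*z^3*exp(z^2*log(z)^2)*log(z)^3 + 2*z*exp(z^2*log(z)^2)*log(z)^2 + 2*z*exp(z^2*log(z)^2)*log(z)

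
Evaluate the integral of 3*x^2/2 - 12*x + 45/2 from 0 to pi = (-3 + pi/2)*(-3 + pi)^2 + 27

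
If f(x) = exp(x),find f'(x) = exp(x)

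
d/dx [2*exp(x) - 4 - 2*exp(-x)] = (2*exp(2*x) + 2)*exp(-x)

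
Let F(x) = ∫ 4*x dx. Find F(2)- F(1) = 6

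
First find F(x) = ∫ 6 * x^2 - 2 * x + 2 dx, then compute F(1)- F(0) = 3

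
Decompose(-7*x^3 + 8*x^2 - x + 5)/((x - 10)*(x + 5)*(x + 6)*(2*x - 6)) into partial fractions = -1811/(288*(x + 6)) + 217/(48*(x + 5)) + 115/(1008*(x - 3)) - 1241/(672*(x - 10))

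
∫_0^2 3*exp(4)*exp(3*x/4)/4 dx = -exp(4) + exp(11/2)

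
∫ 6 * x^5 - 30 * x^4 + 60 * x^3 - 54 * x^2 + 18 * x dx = x^6 - 6*x^5 + 15*x^4 - 18*x^3 + 9*x^2 + C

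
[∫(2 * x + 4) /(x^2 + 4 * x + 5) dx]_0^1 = -log(5) + log(10)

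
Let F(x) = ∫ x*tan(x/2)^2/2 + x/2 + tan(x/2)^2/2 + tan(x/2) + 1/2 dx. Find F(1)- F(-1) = 2*tan(1/2)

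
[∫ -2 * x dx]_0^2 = -4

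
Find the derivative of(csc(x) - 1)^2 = 2*(1 - 1/sin(x))*cos(x)/sin(x)^2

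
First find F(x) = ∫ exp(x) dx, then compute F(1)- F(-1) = E - exp(-1)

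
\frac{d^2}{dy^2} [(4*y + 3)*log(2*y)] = (4*y - 3)/y^2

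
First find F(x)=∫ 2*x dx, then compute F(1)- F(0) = 1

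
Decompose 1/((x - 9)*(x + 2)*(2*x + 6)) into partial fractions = 1/(24*(x + 3)) - 1/(22*(x + 2)) + 1/(264*(x - 9))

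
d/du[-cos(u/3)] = sin(u/3)/3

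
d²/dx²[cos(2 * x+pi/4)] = -4*cos(2*x + pi/4)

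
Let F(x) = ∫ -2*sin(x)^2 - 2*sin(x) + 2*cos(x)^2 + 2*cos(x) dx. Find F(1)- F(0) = -2 + sin(2) + 2*sqrt(2)*sin(pi/4 + 1)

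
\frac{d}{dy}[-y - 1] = -1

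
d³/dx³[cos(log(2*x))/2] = (-sin(log(x) + log(2)) + 3*cos(log(x) + log(2)))/(2*x^3)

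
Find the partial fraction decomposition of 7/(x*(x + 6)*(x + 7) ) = 1/(x + 7) - 7/(6*(x + 6)) + 1/(6*x)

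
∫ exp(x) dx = exp(x) + C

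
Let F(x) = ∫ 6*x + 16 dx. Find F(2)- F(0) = 44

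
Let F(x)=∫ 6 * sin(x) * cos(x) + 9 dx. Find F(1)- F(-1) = 18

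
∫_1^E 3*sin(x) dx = 3*cos(1) - 3*cos(E)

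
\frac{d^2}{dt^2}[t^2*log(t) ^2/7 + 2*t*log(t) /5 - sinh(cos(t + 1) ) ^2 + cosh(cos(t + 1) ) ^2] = (10*t*log(t)^2 + 30*t*log(t) + 10*t + 14)/(35*t)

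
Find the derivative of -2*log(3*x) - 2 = -2/x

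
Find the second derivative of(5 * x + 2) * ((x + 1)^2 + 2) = 30*x + 24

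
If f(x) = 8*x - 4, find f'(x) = 8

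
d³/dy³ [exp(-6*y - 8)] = -216*exp(-6*y - 8)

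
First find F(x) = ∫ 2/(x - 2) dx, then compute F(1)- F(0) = -log(4)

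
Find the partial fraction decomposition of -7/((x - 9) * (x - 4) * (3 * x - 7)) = -63/(100*(3*x - 7)) + 7/(25*(x - 4)) - 7/(100*(x - 9))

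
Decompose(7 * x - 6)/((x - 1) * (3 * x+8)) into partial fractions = 74/(11*(3*x + 8)) + 1/(11*(x - 1))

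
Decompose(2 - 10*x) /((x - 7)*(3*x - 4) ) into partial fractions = 2/(3*x - 4) - 4/(x - 7)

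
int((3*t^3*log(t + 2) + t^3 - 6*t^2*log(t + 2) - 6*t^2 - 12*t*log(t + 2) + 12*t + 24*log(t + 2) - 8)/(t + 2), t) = (t - 2)^3*log(t + 2) + C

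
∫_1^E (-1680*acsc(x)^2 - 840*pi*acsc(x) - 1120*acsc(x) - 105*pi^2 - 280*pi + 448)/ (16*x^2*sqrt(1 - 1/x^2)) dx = -945*pi^3/64 - 315*pi^2/16 - 28*acsc(E) + 14*pi + 35*(acsc(E) + pi/4)^2 + 35*(acsc(E) + pi/4)^3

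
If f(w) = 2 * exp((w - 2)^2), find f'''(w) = 16*w^3*exp(w^2 - 4*w + 4) - 96*w^2*exp(w^2 - 4*w + 4) + 216*w*exp(w^2 - 4*w + 4) - 176*exp(w^2 - 4*w + 4)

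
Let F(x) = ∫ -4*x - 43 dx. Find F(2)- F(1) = -49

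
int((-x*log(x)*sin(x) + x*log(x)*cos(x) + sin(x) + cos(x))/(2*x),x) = sqrt(2)*log(x)*sin(x + pi/4)/2 + C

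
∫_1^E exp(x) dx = -E + exp(E)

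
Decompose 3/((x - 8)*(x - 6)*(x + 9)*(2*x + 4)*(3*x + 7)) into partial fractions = -243/(31000*(3*x + 7)) + 1/(23800*(x + 9)) + 3/(1120*(x + 2)) - 1/(4000*(x - 6)) + 3/(21080*(x - 8))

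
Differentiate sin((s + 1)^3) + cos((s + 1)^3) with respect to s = -3*s^2*sin(s^3 + 3*s^2 + 3*s + 1) + 3*s^2*cos(s^3 + 3*s^2 + 3*s + 1) - 6*s*sin(s^3 + 3*s^2 + 3*s + 1) + 6*s*cos(s^3 + 3*s^2 + 3*s + 1) - 3*sin(s^3 + 3*s^2 + 3*s + 1) + 3*cos(s^3 + 3*s^2 + 3*s + 1)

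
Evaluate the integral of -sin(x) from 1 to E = cos(E) - cos(1)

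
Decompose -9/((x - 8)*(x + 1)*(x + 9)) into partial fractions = -9/(136*(x + 9)) + 1/(8*(x + 1)) - 1/(17*(x - 8))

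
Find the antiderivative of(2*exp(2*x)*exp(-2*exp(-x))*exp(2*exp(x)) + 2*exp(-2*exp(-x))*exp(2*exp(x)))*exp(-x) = exp(4*sinh(x)) + C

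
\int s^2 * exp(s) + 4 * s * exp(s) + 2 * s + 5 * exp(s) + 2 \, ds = ((s + 1)^2 + 2)*(exp(s) + 1) + C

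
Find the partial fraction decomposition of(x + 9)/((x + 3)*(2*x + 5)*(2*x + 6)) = 13/(2*x + 5) - 13/(2*(x + 3)) - 3/(x + 3)^2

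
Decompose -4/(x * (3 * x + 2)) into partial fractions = 6/(3*x + 2) - 2/x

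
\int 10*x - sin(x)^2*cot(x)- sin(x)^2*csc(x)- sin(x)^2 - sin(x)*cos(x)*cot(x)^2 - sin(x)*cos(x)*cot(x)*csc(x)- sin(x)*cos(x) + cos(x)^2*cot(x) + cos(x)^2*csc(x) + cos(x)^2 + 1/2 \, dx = 5*x^2 + x/2 + sqrt(2)*sin(2*x + pi/4)/2 + cos(x) + C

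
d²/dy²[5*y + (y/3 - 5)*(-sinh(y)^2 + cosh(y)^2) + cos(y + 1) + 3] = -cos(y + 1)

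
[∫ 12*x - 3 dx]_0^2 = 18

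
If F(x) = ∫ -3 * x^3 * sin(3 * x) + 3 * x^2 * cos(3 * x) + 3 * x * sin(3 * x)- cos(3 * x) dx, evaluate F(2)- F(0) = 6*cos(6)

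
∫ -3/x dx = -3*log(x) + C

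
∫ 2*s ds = s^2 + C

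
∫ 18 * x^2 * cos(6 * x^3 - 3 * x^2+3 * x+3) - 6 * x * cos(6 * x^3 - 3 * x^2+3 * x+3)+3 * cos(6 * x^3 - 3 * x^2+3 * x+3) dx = sin(3*(2*x^3 - x^2 + x + 1)) + C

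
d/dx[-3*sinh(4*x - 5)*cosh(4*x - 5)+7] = -12*cosh(8*x - 10)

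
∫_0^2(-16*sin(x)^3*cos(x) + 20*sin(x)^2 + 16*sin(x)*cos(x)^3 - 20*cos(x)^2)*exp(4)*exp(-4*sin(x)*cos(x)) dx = -4*exp(4) + (4 - 2*sin(4))*exp(4 - 2*sin(4))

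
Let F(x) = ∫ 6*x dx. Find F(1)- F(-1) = 0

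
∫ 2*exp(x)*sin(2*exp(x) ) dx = -cos(2*exp(x)) + C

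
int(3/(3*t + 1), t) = log(-3*t - 1) + C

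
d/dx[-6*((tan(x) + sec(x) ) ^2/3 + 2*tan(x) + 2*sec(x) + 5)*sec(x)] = 4*(-19*sin(x) - 12*sin(2*x) - 7*sin(3*x) - 15*cos(x) + 4*cos(2*x) + 3*cos(3*x) - 8)/(cos(2*x) + 1)^2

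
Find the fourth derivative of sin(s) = sin(s)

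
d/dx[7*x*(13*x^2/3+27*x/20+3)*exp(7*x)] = 637*x^3*exp(7*x)/3 + 3143*x^2*exp(7*x)/20 + 1659*x*exp(7*x)/10 + 21*exp(7*x)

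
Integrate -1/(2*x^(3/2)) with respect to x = 1/sqrt(x) + C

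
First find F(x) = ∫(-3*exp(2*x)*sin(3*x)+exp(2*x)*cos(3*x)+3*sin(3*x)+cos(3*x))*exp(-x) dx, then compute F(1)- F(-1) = (-2*exp(-1) + 2*E)*cos(3)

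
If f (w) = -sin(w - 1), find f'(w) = -cos(w - 1)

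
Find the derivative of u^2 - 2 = 2*u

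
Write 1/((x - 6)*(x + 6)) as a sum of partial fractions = -1/(12*(x + 6)) + 1/(12*(x - 6))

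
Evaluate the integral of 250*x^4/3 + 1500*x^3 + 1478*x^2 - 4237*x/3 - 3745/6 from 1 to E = 1573 + (-10*E - 23)*(E/3 + 7)*(-5*exp(3) + E/2 + 7 + 4*exp(2))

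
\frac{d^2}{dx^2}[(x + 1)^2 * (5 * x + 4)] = 30*x + 28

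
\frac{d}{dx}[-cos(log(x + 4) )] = sin(log(x + 4))/(x + 4)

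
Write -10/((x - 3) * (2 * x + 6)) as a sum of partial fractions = 5/(6*(x + 3)) - 5/(6*(x - 3))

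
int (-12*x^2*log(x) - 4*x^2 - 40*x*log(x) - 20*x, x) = -4*x^2*(x + 5)*log(x) + C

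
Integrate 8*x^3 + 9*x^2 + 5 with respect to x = 2*x^4 + 3*x^3 + 5*x + C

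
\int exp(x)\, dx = exp(x) + C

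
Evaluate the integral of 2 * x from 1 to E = -1 + exp(2)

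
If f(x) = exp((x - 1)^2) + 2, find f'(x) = 2*x*exp(x^2 - 2*x + 1) - 2*exp(x^2 - 2*x + 1)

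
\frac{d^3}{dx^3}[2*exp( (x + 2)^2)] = 16*x^3*exp(x^2 + 4*x + 4) + 96*x^2*exp(x^2 + 4*x + 4) + 216*x*exp(x^2 + 4*x + 4) + 176*exp(x^2 + 4*x + 4)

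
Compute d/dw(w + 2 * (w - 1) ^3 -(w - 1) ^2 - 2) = 6*w^2 - 14*w + 9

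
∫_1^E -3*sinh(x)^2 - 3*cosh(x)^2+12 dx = -3*sinh(2*E)/2 - 12 + 3*sinh(2)/2 + 12*E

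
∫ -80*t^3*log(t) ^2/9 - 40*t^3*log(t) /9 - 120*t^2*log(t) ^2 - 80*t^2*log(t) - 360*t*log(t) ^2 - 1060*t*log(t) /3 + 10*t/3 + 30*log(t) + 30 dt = 10*t*(t + 9)*(-2*t*(t + 9)*log(t) + 3)*log(t)/9 + C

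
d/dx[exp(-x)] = -exp(-x)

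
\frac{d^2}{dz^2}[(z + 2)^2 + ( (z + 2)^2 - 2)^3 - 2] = 30*z^4 + 240*z^3 + 648*z^2 + 672*z + 218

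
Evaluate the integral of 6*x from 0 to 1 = 3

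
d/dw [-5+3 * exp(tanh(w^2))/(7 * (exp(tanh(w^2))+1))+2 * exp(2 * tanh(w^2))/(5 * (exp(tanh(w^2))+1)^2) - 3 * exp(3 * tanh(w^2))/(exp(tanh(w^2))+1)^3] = 2*w*(-272*exp(2*tanh(w^2)) + 58*exp(tanh(w^2)) + 15)*exp(tanh(w^2))/(35*(exp(tanh(w^2)) + 1)^4*cosh(w^2)^2)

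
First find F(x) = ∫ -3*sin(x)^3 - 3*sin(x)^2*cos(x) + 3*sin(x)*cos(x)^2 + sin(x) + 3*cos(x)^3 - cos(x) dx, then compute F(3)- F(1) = -(cos(1) + sin(1))^3 + (cos(3) + sin(3))^3 - sin(3) + cos(1) + sin(1) - cos(3)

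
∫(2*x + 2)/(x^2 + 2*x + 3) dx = log((x + 1)^2 + 2) + C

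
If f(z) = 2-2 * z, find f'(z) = -2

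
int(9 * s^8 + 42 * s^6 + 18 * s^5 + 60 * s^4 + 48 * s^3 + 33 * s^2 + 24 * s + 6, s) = s^9 + 6*s^7 + 3*s^6 + 12*s^5 + 12*s^4 + 11*s^3 + 12*s^2 + 6*s + C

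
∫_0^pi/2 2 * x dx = pi^2/4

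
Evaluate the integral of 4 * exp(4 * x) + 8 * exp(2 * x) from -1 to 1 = -(exp(-2) + 2)^2 + (2 + exp(2))^2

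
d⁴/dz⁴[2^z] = 2^z*log(2)^4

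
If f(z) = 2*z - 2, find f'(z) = 2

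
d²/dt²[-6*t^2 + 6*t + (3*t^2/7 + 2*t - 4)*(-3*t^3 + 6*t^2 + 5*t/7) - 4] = -180*t^3/7 - 288*t^2/7 + 7146*t/49 - 400/7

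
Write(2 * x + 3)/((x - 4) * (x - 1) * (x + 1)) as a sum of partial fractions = 1/(10*(x + 1)) - 5/(6*(x - 1)) + 11/(15*(x - 4))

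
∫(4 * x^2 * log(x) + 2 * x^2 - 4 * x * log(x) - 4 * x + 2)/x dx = 2*(x - 1)^2*log(x) + C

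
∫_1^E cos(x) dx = -sin(1) + sin(E)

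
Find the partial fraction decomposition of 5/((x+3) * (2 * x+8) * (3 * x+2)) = 9/(28*(3*x + 2)) + 1/(4*(x + 4)) - 5/(14*(x + 3))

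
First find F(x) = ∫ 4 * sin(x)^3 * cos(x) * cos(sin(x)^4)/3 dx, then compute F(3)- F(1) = -sin(sin(1)^4)/3 + sin(sin(3)^4)/3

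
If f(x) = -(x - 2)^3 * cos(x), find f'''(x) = -x^3*sin(x) + 6*x^2*sin(x) + 9*x^2*cos(x) + 6*x*sin(x) - 36*x*cos(x) - 28*sin(x) + 30*cos(x)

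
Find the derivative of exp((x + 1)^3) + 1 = 3*x^2*exp(x^3 + 3*x^2 + 3*x + 1) + 6*x*exp(x^3 + 3*x^2 + 3*x + 1) + 3*exp(x^3 + 3*x^2 + 3*x + 1)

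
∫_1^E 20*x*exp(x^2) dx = -10*E + 10*exp(exp(2))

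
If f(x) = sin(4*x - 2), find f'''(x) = -64*cos(4*x - 2)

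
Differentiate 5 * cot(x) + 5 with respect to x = -5/sin(x)^2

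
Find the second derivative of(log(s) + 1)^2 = -2*log(s)/s^2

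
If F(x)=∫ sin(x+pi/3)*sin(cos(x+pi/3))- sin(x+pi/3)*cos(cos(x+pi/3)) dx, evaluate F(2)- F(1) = -cos(cos(1 + pi/3)) + sin(cos(pi/3 + 2)) - sin(cos(1 + pi/3)) + cos(cos(pi/3 + 2))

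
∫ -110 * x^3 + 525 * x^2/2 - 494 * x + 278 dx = -55*x^4/2 + 175*x^3/2 - 247*x^2 + 278*x + C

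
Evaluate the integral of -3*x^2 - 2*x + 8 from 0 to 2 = 4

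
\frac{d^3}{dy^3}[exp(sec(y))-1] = (-1 - 3/cos(y) + 5/cos(y)^2 + 6/cos(y)^3 + cos(y)^(-4))*exp(1/cos(y))*sin(y)/cos(y)^2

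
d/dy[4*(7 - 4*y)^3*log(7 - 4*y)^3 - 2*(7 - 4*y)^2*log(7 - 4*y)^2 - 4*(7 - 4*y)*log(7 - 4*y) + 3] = -768*y^2*log(7 - 4*y)^3 - 768*y^2*log(7 - 4*y)^2 + 2688*y*log(7 - 4*y)^3 + 2624*y*log(7 - 4*y)^2 - 64*y*log(7 - 4*y) - 2352*log(7 - 4*y)^3 - 2240*log(7 - 4*y)^2 + 128*log(7 - 4*y) + 16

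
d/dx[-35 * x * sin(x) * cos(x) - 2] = -35*x*cos(2*x) - 35*sin(2*x)/2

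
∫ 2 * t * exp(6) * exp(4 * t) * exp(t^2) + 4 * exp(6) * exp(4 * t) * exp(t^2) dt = exp((t + 2)^2 + 2) + C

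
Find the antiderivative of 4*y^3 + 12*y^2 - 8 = y^4 + 4*y^3 - 8*y + C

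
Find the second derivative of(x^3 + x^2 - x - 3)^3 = 72*x^7 + 168*x^6 - 420*x^4 - 360*x^3 + 144*x^2 + 264*x + 36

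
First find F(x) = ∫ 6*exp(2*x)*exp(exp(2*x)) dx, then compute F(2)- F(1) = -3*exp(exp(2)) + 3*exp(exp(4))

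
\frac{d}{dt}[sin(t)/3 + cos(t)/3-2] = -sin(t)/3 + cos(t)/3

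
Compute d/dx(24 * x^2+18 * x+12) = 48*x + 18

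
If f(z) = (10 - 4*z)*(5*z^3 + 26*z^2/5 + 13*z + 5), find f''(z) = -240*z^2 + 876*z/5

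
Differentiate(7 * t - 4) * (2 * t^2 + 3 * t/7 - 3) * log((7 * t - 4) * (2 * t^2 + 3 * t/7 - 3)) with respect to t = 42*t^2*log(14*t^3 - 5*t^2 - 159*t/7 + 12) + 42*t^2 - 10*t*log(14*t^3 - 5*t^2 - 159*t/7 + 12) - 10*t - 159*log(14*t^3 - 5*t^2 - 159*t/7 + 12)/7 - 159/7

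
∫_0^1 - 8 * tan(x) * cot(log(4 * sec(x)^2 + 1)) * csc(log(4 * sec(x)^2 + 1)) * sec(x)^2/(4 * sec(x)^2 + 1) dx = -csc(log(5)) + csc(log(1 + 4*sec(1)^2))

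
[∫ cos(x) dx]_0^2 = sin(2)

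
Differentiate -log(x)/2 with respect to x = -1/(2*x)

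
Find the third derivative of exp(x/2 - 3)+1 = exp(x/2 - 3)/8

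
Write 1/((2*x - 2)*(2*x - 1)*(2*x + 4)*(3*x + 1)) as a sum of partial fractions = 27/(400*(3*x + 1)) - 2/(25*(2*x - 1)) - 1/(300*(x + 2)) + 1/(48*(x - 1))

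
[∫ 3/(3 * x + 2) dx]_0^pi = -log(6) + log(6 + 9*pi)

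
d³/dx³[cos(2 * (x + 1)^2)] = 64*x^3*sin(2*x^2 + 4*x + 2) + 192*x^2*sin(2*x^2 + 4*x + 2) + 192*x*sin(2*x^2 + 4*x + 2) - 48*x*cos(2*x^2 + 4*x + 2) + 64*sin(2*x^2 + 4*x + 2) - 48*cos(2*x^2 + 4*x + 2)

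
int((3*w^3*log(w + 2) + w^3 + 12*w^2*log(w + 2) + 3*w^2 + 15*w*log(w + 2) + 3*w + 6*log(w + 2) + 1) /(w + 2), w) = (w + 1)^3*log(w + 2) + C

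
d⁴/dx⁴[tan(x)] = 24*tan(x)^5 + 40*tan(x)^3 + 16*tan(x)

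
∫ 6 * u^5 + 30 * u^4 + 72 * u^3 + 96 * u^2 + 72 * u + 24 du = u^6 + 6*u^5 + 18*u^4 + 32*u^3 + 36*u^2 + 24*u + C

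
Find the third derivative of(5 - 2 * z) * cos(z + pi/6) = -2*z*sin(z + pi/6) + 5*sin(z + pi/6) + 6*cos(z + pi/6)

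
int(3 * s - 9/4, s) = 3*s^2/2 - 9*s/4 + C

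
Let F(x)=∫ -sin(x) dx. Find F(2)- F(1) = -cos(1) + cos(2)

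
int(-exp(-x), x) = exp(-x) + C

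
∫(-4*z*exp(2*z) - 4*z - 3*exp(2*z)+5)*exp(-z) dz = -2*(4*z - 1)*sinh(z) + C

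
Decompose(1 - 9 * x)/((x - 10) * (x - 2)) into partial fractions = 17/(8*(x - 2)) - 89/(8*(x - 10))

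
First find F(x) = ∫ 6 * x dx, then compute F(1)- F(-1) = 0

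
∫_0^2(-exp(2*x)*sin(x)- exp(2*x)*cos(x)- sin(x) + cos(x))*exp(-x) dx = (-exp(2) + exp(-2))*sin(2)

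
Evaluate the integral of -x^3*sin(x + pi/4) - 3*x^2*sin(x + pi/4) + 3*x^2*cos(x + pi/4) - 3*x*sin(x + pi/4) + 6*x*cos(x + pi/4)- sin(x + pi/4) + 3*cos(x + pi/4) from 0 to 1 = 8*cos(pi/4 + 1) - sqrt(2)/2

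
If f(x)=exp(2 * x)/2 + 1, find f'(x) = exp(2*x)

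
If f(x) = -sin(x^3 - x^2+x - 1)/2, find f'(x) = (-3*x^2/2 + x - 1/2)*cos(x^3 - x^2 + x - 1)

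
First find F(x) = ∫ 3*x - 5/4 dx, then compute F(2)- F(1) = 13/4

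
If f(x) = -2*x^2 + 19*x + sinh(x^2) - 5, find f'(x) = 2*x*cosh(x^2) - 4*x + 19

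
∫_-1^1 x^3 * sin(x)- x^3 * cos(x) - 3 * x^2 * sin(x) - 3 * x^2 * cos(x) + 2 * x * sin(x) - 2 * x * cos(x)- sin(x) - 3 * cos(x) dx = -6*cos(1) - 2*sin(1)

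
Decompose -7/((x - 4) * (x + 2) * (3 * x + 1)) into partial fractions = 63/(65*(3*x + 1)) - 7/(30*(x + 2)) - 7/(78*(x - 4))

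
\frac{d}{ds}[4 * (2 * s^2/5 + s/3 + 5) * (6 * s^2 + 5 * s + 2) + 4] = 192*s^3/5 + 48*s^2 + 3896*s/15 + 308/3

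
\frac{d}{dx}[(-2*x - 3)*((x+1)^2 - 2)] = -6*x^2 - 14*x - 4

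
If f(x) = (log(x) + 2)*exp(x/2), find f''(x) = (x^2*exp(x/2)*log(x) + 2*x^2*exp(x/2) + 4*x*exp(x/2) - 4*exp(x/2))/(4*x^2)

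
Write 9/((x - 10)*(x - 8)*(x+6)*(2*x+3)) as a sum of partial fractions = 8/(437*(2*x + 3)) - 1/(224*(x + 6)) - 9/(532*(x - 8)) + 9/(736*(x - 10))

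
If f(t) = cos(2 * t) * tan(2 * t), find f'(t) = 2*cos(2*t)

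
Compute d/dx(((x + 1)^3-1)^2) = 6*x^5 + 30*x^4 + 60*x^3 + 54*x^2 + 18*x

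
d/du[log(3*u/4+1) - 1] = 3/(3*u + 4)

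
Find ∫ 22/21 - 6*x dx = -3*x^2 + 22*x/21 + acsc(x) + asec(x) + C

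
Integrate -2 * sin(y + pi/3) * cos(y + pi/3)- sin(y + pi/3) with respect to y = (cos(y + pi/3) + 1)*cos(y + pi/3) + C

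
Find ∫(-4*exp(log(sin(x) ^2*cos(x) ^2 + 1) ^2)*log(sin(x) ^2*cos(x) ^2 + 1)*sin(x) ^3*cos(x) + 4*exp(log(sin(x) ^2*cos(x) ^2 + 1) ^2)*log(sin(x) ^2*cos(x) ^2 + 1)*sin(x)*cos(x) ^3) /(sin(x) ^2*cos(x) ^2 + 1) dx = exp(log(9/8 - cos(4*x)/8)^2) + C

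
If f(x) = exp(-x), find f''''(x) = exp(-x)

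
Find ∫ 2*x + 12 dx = x^2 + 12*x + C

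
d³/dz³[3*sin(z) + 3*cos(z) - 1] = 3*sin(z) - 3*cos(z)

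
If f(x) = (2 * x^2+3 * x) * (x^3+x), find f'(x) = 10*x^4 + 12*x^3 + 6*x^2 + 6*x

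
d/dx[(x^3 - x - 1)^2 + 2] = 6*x^5 - 8*x^3 - 6*x^2 + 2*x + 2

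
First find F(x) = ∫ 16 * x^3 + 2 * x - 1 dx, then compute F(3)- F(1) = 326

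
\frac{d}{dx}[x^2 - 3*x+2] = 2*x - 3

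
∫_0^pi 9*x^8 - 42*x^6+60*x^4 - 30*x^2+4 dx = -2*pi^3 + 4*pi + (-2*pi + pi^3)^3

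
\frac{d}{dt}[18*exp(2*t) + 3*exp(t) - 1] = 36*exp(2*t) + 3*exp(t)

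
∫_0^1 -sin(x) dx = -1 + cos(1)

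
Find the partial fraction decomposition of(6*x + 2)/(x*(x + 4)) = 11/(2*(x + 4)) + 1/(2*x)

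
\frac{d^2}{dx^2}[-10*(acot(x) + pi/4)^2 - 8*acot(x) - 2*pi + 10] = (-40*x*acot(x) - 10*pi*x - 16*x - 20)/(x^4 + 2*x^2 + 1)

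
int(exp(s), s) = exp(s) + C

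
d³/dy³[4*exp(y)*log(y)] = (4*y^3*exp(y)*log(y) + 12*y^2*exp(y) - 12*y*exp(y) + 8*exp(y))/y^3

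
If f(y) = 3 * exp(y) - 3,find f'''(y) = 3*exp(y)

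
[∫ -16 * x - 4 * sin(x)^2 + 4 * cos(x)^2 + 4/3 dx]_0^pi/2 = -2*pi^2 + 2*pi/3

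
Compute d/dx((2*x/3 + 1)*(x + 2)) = 4*x/3 + 7/3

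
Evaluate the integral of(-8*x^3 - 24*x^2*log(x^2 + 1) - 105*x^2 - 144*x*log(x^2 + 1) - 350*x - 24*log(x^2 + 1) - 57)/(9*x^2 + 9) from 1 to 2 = -4*(log(5) + 8/3)^2 - 3*log(5) - 1 + 3*log(2) + 4*(log(2) + 7/3)^2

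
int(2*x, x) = x^2 + C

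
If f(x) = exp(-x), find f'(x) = -exp(-x)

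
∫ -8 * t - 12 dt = -4*t^2 - 12*t + C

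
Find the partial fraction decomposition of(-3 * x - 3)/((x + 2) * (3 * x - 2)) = -15/(8*(3*x - 2)) - 3/(8*(x + 2))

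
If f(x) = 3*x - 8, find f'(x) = 3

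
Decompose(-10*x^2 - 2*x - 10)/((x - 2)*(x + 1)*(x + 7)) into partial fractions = -9/(x + 7) + 1/(x + 1) - 2/(x - 2)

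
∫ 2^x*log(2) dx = 2^x + C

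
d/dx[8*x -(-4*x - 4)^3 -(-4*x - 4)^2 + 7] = 192*x^2 + 352*x + 168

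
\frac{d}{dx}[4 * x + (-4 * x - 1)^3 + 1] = -192*x^2 - 96*x - 8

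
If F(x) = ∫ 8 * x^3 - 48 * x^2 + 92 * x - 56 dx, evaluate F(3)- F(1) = 0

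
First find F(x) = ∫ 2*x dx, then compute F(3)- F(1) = 8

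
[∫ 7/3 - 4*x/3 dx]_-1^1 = 14/3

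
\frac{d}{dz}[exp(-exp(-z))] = exp(-z - exp(-z))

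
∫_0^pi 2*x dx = pi^2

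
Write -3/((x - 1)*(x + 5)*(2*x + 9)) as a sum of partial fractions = 12/(11*(2*x + 9)) - 1/(2*(x + 5)) - 1/(22*(x - 1))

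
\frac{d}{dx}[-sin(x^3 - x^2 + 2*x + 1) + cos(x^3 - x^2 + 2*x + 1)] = -3*x^2*sin(x^3 - x^2 + 2*x + 1) - 3*x^2*cos(x^3 - x^2 + 2*x + 1) + 2*x*sin(x^3 - x^2 + 2*x + 1) + 2*x*cos(x^3 - x^2 + 2*x + 1) - 2*sin(x^3 - x^2 + 2*x + 1) - 2*cos(x^3 - x^2 + 2*x + 1)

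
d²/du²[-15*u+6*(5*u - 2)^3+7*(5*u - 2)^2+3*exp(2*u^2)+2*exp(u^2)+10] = 48*u^2*exp(2*u^2) + 8*u^2*exp(u^2) + 4500*u + 12*exp(2*u^2) + 4*exp(u^2) - 1450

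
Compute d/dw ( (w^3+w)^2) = 6*w^5 + 8*w^3 + 2*w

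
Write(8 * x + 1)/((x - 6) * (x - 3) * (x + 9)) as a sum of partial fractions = -71/(180*(x + 9)) - 25/(36*(x - 3)) + 49/(45*(x - 6))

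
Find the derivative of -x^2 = -2*x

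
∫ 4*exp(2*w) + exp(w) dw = (2*exp(w) + 1)*exp(w) + C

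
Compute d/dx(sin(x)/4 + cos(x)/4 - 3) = -sin(x)/4 + cos(x)/4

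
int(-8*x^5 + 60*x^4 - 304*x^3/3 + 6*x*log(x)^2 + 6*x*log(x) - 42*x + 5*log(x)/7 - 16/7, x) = x*(-28*x^5 + 252*x^4 - 532*x^3 + 63*x*log(x)^2 - 441*x + 15*log(x) - 63)/21 + C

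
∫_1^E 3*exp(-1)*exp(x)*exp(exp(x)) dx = -3*exp(-1 + E) + 3*exp(-1 + exp(E))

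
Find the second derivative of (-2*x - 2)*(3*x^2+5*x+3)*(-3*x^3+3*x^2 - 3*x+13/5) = 540*x^4 + 600*x^3 + 216*x^2 + 72*x/5 - 116/5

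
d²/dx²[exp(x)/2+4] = exp(x)/2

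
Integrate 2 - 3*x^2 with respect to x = -x^3 + 2*x + C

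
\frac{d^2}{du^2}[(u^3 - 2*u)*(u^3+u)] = 30*u^4 - 12*u^2 - 4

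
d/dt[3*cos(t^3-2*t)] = 3*(2 - 3*t^2)*sin(t*(t^2 - 2))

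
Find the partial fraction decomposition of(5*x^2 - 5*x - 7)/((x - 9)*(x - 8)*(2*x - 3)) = -1/(15*(2*x - 3)) - 21/(x - 8) + 353/(15*(x - 9))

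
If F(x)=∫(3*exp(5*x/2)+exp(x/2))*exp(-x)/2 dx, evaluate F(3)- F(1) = -(E - exp(-1))*exp(1/2) + (-exp(-3) + exp(3))*exp(3/2)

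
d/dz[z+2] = 1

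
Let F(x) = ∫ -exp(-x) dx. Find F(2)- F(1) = -exp(-1) + exp(-2)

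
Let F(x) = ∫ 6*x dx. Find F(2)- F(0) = 12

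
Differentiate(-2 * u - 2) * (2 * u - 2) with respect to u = -8*u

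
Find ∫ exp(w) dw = exp(w) + C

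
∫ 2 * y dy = y^2 + C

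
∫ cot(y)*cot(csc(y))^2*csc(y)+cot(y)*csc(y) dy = cot(csc(y)) + C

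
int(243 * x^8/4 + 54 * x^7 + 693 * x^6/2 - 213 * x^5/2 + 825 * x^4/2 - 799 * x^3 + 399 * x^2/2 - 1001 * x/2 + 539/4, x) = 27*x^9/4 + 27*x^8/4 + 99*x^7/2 - 71*x^6/4 + 165*x^5/2 - 799*x^4/4 + 133*x^3/2 - 1001*x^2/4 + 539*x/4 + C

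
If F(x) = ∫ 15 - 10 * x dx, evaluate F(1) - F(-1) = 30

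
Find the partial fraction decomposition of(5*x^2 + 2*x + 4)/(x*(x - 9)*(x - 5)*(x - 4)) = 23/(5*(x - 4)) - 139/(20*(x - 5)) + 427/(180*(x - 9)) - 1/(45*x)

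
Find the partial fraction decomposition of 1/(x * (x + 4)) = -1/(4*(x + 4)) + 1/(4*x)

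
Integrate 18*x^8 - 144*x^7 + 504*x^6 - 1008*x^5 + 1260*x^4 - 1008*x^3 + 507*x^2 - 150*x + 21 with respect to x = 2*x^9 - 18*x^8 + 72*x^7 - 168*x^6 + 252*x^5 - 252*x^4 + 169*x^3 - 75*x^2 + 21*x + C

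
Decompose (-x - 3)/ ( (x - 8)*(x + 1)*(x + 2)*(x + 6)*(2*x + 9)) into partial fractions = -8/(875*(2*x + 9)) + 1/(280*(x + 6)) - 1/(200*(x + 2)) + 2/(315*(x + 1)) - 11/(31500*(x - 8))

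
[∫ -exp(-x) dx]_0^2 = -1 + exp(-2)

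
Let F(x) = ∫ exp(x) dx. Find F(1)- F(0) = -1 + E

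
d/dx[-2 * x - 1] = -2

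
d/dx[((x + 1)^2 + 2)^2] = 4*x^3 + 12*x^2 + 20*x + 12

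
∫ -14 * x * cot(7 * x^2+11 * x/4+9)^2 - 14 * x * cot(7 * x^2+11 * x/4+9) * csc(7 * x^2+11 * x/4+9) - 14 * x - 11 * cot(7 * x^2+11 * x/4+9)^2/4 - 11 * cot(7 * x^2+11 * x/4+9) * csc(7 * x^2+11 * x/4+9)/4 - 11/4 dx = cot(7*x^2 + 11*x/4 + 9) + csc(7*x^2 + 11*x/4 + 9) + C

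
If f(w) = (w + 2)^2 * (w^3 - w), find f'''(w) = 60*w^2 + 96*w + 18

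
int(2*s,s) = s^2 + C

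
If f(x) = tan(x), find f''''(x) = 24*tan(x)^5 + 40*tan(x)^3 + 16*tan(x)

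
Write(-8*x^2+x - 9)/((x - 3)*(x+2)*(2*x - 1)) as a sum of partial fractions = 42/(25*(2*x - 1)) - 43/(25*(x + 2)) - 78/(25*(x - 3))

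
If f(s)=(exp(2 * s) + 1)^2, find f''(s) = 16*exp(4*s) + 8*exp(2*s)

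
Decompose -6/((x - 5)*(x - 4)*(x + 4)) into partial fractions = -1/(12*(x + 4)) + 3/(4*(x - 4)) - 2/(3*(x - 5))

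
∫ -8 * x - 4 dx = -4*x^2 - 4*x + C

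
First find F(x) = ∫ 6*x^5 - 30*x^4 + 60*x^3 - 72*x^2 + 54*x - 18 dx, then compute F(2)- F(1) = -3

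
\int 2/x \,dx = 2*log(x) + C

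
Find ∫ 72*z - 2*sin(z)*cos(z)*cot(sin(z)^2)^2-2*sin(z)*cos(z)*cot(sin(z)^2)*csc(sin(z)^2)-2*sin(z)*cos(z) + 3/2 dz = 36*z^2 + 3*z/2 + cot(sin(z)^2) + csc(sin(z)^2) + C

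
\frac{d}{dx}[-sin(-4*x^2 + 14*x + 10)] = 2*(4*x - 7)*cos(2*(-2*x^2 + 7*x + 5))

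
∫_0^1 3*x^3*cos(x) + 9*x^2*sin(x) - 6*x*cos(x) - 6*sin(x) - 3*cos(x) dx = -6*sin(1)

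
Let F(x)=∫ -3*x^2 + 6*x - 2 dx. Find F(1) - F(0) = 0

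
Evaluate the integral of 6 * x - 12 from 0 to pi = -12 + 3*(-2 + pi)^2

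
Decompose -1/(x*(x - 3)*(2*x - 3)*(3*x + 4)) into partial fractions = 27/(884*(3*x + 4)) + 8/(153*(2*x - 3)) - 1/(117*(x - 3)) - 1/(36*x)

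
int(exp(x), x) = exp(x) + C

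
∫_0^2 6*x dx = 12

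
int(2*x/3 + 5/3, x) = x^2/3 + 5*x/3 + C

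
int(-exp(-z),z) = exp(-z) + C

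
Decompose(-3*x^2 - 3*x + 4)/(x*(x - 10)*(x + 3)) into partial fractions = -14/(39*(x + 3)) - 163/(65*(x - 10)) - 2/(15*x)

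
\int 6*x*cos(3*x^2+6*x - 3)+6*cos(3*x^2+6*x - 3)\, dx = sin(3*(x + 1)^2 - 6) + C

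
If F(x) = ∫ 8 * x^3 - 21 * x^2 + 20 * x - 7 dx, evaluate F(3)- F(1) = 44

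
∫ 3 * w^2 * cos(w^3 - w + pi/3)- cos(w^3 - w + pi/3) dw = sin(w^3 - w + pi/3) + C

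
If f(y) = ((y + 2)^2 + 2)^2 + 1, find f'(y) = 4*y^3 + 24*y^2 + 56*y + 48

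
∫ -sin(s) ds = cos(s) + C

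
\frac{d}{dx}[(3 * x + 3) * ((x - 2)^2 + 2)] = 9*x^2 - 18*x + 6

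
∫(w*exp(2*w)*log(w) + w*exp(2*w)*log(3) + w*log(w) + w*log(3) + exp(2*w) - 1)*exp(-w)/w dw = 2*log(3*w)*sinh(w) + C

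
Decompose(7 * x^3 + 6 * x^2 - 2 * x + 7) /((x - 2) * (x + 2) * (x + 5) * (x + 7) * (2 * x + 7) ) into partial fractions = -54/(11*(2*x + 7)) - 149/(45*(x + 7)) + 118/(21*(x + 5)) + 7/(60*(x + 2)) + 83/(2772*(x - 2))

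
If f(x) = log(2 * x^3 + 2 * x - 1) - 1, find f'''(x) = (48*x^6 - 48*x^4 + 168*x^3 + 48*x^2 + 24*x + 28)/(8*x^9 + 24*x^7 - 12*x^6 + 24*x^5 - 24*x^4 + 14*x^3 - 12*x^2 + 6*x - 1)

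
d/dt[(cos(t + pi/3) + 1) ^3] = -3*sin(t + pi/3)*cos(t + pi/3)^2 - 3*sin(t + pi/3) - 3*cos(2*t + pi/6)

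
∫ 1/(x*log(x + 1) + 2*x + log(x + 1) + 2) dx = log(log(x + 1) + 2) + C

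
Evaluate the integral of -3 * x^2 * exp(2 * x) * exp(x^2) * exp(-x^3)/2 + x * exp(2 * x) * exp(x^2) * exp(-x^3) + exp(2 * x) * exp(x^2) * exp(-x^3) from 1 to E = -exp(2)/2 + exp(-exp(3) + 2*E + exp(2))/2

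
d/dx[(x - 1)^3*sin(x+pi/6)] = (x - 1)^2*(x*cos(x + pi/6) + 3*sin(x + pi/6) - cos(x + pi/6))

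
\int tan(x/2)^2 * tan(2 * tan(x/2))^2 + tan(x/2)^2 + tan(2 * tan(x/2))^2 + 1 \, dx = tan(2*tan(x/2)) + C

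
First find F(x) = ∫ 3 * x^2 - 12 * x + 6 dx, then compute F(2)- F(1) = -5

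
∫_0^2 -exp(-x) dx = -1 + exp(-2)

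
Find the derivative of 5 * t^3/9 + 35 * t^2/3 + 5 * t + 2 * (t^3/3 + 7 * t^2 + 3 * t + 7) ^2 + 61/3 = 4*t^5/3 + 140*t^4/3 + 408*t^3 + 845*t^2/3 + 1354*t/3 + 89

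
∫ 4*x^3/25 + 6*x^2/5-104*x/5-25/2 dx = x^4/25 + 2*x^3/5 - 52*x^2/5 - 25*x/2 + C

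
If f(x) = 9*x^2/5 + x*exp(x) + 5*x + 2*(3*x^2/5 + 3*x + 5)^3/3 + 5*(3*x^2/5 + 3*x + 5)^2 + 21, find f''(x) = 108*x^4/25 + 216*x^3/5 + 972*x^2/5 + x*exp(x) + 432*x + 2*exp(x) + 1968/5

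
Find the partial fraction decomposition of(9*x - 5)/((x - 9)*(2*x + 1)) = 1/(2*x + 1) + 4/(x - 9)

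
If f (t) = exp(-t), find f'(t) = -exp(-t)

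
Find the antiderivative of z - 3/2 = z^2/2 - 3*z/2 + C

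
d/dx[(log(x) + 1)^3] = (3*log(x)^2 + 6*log(x) + 3)/x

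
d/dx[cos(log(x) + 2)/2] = -sin(log(x) + 2)/(2*x)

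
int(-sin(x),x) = cos(x) + C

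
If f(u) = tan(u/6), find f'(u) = 1/(6*cos(u/6)^2)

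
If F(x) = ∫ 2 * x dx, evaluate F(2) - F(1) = 3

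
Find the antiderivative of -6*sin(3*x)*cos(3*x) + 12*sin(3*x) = (cos(3*x) - 2)^2 + C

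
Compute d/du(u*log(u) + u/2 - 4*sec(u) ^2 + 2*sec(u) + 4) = log(u) - 8*tan(u)*sec(u)^2 + 2*tan(u)*sec(u) + 3/2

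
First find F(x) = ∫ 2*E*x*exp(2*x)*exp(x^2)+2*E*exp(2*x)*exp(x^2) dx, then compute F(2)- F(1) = -exp(4) + exp(9)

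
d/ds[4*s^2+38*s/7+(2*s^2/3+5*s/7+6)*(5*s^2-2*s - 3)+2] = 40*s^3/3 + 47*s^2/7 + 428*s/7 - 61/7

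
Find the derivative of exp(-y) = -exp(-y)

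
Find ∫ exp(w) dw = exp(w) + C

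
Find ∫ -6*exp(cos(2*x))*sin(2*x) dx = 3*exp(cos(2*x)) + C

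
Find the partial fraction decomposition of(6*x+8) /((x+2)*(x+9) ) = 46/(7*(x + 9)) - 4/(7*(x + 2))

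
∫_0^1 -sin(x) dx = -1 + cos(1)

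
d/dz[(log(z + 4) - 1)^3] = (3*log(z + 4)^2 - 6*log(z + 4) + 3)/(z + 4)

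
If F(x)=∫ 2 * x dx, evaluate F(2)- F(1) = 3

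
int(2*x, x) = x^2 + C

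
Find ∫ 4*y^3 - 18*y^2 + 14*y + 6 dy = y^4 - 6*y^3 + 7*y^2 + 6*y + C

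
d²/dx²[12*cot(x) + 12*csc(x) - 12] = -12/sin(x) + 24*cos(x)/sin(x)^3 + 24/sin(x)^3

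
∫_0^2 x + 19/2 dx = 21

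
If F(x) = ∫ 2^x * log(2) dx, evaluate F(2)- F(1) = 2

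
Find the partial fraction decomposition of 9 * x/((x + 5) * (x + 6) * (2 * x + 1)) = -2/(11*(2*x + 1)) - 54/(11*(x + 6)) + 5/(x + 5)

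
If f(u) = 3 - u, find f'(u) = -1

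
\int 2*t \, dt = t^2 + C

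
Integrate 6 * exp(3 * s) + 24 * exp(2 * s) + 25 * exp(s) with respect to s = 2*(exp(s) + 2)^3 + exp(s) + C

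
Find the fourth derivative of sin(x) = sin(x)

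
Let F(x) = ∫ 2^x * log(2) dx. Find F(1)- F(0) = 1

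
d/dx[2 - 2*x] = -2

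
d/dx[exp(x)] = exp(x)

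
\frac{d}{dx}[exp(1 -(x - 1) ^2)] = (2 - 2*x)*exp(-x^2 + 2*x)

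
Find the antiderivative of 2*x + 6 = x^2 + 6*x + C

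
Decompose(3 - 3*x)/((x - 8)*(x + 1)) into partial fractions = -2/(3*(x + 1)) - 7/(3*(x - 8))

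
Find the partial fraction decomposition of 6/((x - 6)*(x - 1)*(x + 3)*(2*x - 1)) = 48/(77*(2*x - 1)) - 1/(42*(x + 3)) - 3/(10*(x - 1)) + 2/(165*(x - 6))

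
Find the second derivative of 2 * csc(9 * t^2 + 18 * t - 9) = 36*(-18*t^2 + 36*t^2/sin(9*t^2 + 18*t - 9)^2 - 36*t + 72*t/sin(9*t^2 + 18*t - 9)^2 - 18 - cos(9*t^2 + 18*t - 9)/sin(9*t^2 + 18*t - 9) + 36/sin(9*t^2 + 18*t - 9)^2)/sin(9*t^2 + 18*t - 9)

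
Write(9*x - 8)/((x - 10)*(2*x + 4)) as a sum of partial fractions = 13/(12*(x + 2)) + 41/(12*(x - 10))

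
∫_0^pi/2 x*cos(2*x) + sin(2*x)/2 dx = 0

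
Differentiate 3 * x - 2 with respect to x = 3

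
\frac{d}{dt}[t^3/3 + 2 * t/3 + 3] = t^2 + 2/3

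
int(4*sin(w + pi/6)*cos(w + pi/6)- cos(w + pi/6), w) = -sin(w + pi/6) - cos(2*w + pi/3) + C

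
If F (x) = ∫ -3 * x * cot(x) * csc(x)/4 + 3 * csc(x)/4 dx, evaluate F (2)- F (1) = -3*csc(1)/4 + 3*csc(2)/2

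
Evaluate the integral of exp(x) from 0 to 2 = -1 + exp(2)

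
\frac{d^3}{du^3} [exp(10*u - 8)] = 1000*exp(10*u - 8)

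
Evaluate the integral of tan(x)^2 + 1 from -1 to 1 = 2*tan(1)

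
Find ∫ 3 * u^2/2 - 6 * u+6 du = u^3/2 - 3*u^2 + 6*u + C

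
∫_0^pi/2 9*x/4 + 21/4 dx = -8 - 3*pi/8 + 2*(3*pi/8 + 2)^2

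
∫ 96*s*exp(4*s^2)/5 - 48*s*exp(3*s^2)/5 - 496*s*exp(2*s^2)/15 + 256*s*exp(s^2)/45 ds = 4*(27*exp(3*s^2) - 18*exp(2*s^2) - 93*exp(s^2) + 32)*exp(s^2)/45 + C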